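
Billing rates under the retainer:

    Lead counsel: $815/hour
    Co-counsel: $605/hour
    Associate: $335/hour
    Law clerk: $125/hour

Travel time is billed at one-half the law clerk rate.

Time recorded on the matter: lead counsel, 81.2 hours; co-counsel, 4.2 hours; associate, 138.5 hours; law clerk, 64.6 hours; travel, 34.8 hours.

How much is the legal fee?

$125,366.50

Lead counsel: 81.2 × $815 = $66,178.00
Co-counsel: 4.2 × $605 = $2,541.00
Associate: 138.5 × $335 = $46,397.50
Law clerk: 64.6 × $125 = $8,075.00
Subtotal: $66,178.00 + $2,541.00 + $46,397.50 + $8,075.00 = $123,191.50
Travel: 34.8 × ($125 ÷ 2) = 34.8 × $62.50 = $2,175.00
Total: $123,191.50 + $2,175.00 = $125,366.50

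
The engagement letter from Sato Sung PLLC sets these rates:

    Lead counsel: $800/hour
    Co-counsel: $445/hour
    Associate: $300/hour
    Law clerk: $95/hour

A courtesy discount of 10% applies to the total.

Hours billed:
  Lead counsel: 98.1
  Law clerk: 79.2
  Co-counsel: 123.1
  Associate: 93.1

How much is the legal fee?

$151,842.15

Lead counsel: 98.1 × $800 = $78,480.00
Co-counsel: 123.1 × $445 = $54,779.50
Associate: 93.1 × $300 = $27,930.00
Law clerk: 79.2 × $95 = $7,524.00
Subtotal: $168,713.50
Less 10% discount: −$16,871.35
Total: $168,713.50 − $16,871.35 = $151,842.15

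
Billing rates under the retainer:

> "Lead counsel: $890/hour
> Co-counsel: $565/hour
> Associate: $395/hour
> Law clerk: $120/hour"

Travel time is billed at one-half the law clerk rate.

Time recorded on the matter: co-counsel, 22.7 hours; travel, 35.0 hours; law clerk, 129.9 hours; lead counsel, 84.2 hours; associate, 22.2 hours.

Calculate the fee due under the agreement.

$114,220.50

Lead counsel: 84.2 × $890 = $74,938.00
Co-counsel: 22.7 × $565 = $12,825.50
Associate: 22.2 × $395 = $8,769.00
Law clerk: 129.9 × $120 = $15,588.00
Subtotal: $74,938.00 + $12,825.50 + $8,769.00 + $15,588.00 = $112,120.50
Travel: 35.0 × ($120 ÷ 2) = 35.0 × $60.00 = $2,100.00
Total: $112,120.50 + $2,100.00 = $114,220.50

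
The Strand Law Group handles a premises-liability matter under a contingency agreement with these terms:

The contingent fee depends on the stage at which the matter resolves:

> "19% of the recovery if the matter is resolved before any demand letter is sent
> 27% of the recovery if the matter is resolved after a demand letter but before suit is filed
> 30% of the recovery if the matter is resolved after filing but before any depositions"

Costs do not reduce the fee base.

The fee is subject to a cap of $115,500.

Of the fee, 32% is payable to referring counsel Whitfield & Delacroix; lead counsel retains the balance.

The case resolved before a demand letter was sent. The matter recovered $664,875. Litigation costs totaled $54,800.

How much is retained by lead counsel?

Fee base is the gross recovery, $664,875; costs are reimbursed separately.
The matter resolved before a demand letter was sent, so the 19% rate applies.
$664,875 × 19% = $126,326.25
$126,326.25 exceeds the $115,500 cap, so the fee is capped at $115,500.00.
Referral share: 32% of $115,500.00 = $36,960.00; lead counsel retains $115,500.00 − $36,960.00 = $78,540.00.

$78,540.00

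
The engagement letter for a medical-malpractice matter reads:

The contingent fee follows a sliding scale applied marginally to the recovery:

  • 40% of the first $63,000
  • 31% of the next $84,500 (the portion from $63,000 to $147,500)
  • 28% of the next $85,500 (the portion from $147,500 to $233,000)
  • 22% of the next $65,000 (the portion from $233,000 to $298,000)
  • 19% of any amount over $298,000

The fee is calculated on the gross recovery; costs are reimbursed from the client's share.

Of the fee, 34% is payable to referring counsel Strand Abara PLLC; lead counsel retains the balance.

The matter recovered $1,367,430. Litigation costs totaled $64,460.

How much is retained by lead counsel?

$193,265.62

Fee base is the gross recovery, $1,367,430; costs are reimbursed separately.
First $63,000 at 40% = $25,200.00
Next $84,500 at 31% = $26,195.00
Next $85,500 at 28% = $23,940.00
Next $65,000 at 22% = $14,300.00
Remaining $1,069,430 at 19% = $203,191.70
Fee: $25,200.00 + $26,195.00 + $23,940.00 + $14,300.00 + $203,191.70 = $292,826.70
Referral share: 34% of $292,826.70 = $99,561.08; lead counsel retains $292,826.70 − $99,561.08 = $193,265.62.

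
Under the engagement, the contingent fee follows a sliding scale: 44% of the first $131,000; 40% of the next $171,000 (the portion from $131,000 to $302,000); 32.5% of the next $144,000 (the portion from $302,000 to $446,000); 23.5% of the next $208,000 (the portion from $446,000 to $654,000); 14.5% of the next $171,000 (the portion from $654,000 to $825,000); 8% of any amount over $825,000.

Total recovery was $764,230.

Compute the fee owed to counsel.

$237,703.35

First $131,000 at 44% = $57,640.00
Next $171,000 at 40% = $68,400.00
Next $144,000 at 32.5% = $46,800.00
Next $208,000 at 23.5% = $48,880.00
Remaining $110,230 at 14.5% = $15,983.35
Fee: $57,640.00 + $68,400.00 + $46,800.00 + $48,880.00 + $15,983.35 = $237,703.35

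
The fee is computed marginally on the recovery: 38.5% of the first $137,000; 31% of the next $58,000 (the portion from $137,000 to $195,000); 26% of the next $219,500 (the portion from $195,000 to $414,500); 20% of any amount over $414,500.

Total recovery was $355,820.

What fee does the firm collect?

First $137,000 at 38.5% = $52,745.00
Next $58,000 at 31% = $17,980.00
Remaining $160,820 at 26% = $41,813.20
Fee: $52,745.00 + $17,980.00 + $41,813.20 = $112,538.20

$112,538.20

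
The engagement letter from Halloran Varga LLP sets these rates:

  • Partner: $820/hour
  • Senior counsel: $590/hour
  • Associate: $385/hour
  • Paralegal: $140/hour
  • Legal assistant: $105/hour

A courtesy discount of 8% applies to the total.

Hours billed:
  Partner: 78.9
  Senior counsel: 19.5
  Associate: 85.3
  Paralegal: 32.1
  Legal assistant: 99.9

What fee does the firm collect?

Partner: 78.9 × $820 = $64,698.00
Senior counsel: 19.5 × $590 = $11,505.00
Associate: 85.3 × $385 = $32,840.50
Paralegal: 32.1 × $140 = $4,494.00
Legal assistant: 99.9 × $105 = $10,489.50
Subtotal: $124,027.00
Less 8% discount: −$9,922.16
Total: $124,027.00 − $9,922.16 = $114,104.84

$114,104.84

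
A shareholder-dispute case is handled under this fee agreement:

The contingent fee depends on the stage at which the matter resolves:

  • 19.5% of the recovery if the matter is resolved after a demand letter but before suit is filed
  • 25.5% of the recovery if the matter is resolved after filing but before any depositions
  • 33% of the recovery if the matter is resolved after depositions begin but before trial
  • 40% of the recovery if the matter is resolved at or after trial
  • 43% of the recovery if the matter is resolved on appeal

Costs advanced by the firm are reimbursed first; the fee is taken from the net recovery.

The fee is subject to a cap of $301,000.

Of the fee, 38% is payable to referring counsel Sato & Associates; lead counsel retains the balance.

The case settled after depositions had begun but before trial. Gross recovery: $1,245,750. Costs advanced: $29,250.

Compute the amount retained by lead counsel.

$186,620.00

Fee base (net of costs): $1,245,750 − $29,250 = $1,216,500
The matter settled after depositions had begun but before trial, so the 33% rate applies.
$1,216,500 × 33% = $401,445.00
$401,445.00 exceeds the $301,000 cap, so the fee is capped at $301,000.00.
Referral share: 38% of $301,000.00 = $114,380.00; lead counsel retains $301,000.00 − $114,380.00 = $186,620.00.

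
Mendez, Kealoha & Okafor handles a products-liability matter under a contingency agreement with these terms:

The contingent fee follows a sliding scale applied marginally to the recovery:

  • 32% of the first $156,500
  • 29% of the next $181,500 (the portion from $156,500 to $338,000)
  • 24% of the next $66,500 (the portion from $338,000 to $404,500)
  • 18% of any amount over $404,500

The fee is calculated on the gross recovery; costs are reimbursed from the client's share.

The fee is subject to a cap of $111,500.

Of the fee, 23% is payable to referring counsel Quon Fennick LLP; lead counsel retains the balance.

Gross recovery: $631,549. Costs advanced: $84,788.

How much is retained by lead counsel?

Fee base is the gross recovery, $631,549; costs are reimbursed separately.
First $156,500 at 32% = $50,080.00
Next $181,500 at 29% = $52,635.00
Next $66,500 at 24% = $15,960.00
Remaining $227,049 at 18% = $40,868.82
Fee: $50,080.00 + $52,635.00 + $15,960.00 + $40,868.82 = $159,543.82
$159,543.82 exceeds the $111,500 cap, so the fee is capped at $111,500.00.
Referral share: 23% of $111,500.00 = $25,645.00; lead counsel retains $111,500.00 − $25,645.00 = $85,855.00.

$85,855.00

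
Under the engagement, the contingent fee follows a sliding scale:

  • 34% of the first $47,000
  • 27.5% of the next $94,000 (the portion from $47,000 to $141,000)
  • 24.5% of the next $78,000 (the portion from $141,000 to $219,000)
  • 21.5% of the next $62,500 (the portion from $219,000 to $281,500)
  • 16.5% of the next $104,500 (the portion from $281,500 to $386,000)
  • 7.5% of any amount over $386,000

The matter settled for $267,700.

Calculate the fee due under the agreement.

First $47,000 at 34% = $15,980.00
Next $94,000 at 27.5% = $25,850.00
Next $78,000 at 24.5% = $19,110.00
Remaining $48,700 at 21.5% = $10,470.50
Fee: $15,980.00 + $25,850.00 + $19,110.00 + $10,470.50 = $71,410.50

$71,410.50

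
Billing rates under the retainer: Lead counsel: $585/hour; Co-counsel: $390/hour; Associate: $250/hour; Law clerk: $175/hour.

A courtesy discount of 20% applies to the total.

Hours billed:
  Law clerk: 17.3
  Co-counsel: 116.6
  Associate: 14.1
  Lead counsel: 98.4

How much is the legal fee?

Lead counsel: 98.4 × $585 = $57,564.00
Co-counsel: 116.6 × $390 = $45,474.00
Associate: 14.1 × $250 = $3,525.00
Law clerk: 17.3 × $175 = $3,027.50
Subtotal: $109,590.50
Less 20% discount: −$21,918.10
Total: $109,590.50 − $21,918.10 = $87,672.40

$87,672.40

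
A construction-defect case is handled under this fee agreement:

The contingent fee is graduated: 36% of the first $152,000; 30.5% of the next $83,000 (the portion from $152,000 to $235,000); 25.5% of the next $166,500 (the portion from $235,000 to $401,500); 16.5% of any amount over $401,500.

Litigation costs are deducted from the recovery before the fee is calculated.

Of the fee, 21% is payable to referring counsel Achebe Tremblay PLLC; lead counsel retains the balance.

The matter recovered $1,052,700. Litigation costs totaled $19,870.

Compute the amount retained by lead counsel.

$179,062.94

Fee base (net of costs): $1,052,700 − $19,870 = $1,032,830
First $152,000 at 36% = $54,720.00
Next $83,000 at 30.5% = $25,315.00
Next $166,500 at 25.5% = $42,457.50
Remaining $631,330 at 16.5% = $104,169.45
Fee: $54,720.00 + $25,315.00 + $42,457.50 + $104,169.45 = $226,661.95
Referral share: 21% of $226,661.95 = $47,599.01; lead counsel retains $226,661.95 − $47,599.01 = $179,062.94.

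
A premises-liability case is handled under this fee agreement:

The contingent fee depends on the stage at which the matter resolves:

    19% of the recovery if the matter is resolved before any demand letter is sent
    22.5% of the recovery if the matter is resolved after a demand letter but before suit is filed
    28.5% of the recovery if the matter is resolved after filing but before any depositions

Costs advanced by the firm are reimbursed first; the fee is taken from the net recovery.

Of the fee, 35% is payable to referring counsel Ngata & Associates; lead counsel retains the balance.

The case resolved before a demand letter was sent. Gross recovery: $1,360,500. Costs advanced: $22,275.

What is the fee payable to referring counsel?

$88,991.96

Fee base (net of costs): $1,360,500 − $22,275 = $1,338,225
The matter resolved before a demand letter was sent, so the 19% rate applies.
$1,338,225 × 19% = $254,262.75
Referral share: 35% of $254,262.75 = $88,991.96; lead counsel retains $254,262.75 − $88,991.96 = $165,270.79.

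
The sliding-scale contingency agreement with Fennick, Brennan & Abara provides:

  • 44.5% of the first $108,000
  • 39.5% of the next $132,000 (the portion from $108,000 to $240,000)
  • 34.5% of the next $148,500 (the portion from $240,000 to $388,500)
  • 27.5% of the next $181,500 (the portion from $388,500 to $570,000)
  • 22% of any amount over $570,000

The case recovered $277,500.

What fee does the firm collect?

First $108,000 at 44.5% = $48,060.00
Next $132,000 at 39.5% = $52,140.00
Remaining $37,500 at 34.5% = $12,937.50
Fee: $48,060.00 + $52,140.00 + $12,937.50 = $113,137.50

$113,137.50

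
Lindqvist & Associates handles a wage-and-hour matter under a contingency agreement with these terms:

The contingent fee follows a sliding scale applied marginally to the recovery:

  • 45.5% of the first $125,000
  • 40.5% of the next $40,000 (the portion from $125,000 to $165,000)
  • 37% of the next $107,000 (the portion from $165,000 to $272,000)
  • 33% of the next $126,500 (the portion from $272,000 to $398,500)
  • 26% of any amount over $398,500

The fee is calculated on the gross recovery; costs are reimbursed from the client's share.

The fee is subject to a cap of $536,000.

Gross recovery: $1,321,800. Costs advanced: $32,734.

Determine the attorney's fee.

Fee base is the gross recovery, $1,321,800; costs are reimbursed separately.
First $125,000 at 45.5% = $56,875.00
Next $40,000 at 40.5% = $16,200.00
Next $107,000 at 37% = $39,590.00
Next $126,500 at 33% = $41,745.00
Remaining $923,300 at 26% = $240,058.00
Fee: $56,875.00 + $16,200.00 + $39,590.00 + $41,745.00 + $240,058.00 = $394,468.00
$394,468.00 is under the $536,000 cap.

$394,468.00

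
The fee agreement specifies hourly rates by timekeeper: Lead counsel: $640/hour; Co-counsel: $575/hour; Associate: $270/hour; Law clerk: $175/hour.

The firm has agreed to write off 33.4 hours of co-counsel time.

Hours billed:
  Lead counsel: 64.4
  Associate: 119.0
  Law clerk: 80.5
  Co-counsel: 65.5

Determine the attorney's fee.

$105,891.00

Lead counsel: 64.4 × $640 = $41,216.00
Co-counsel: 65.5 × $575 = $37,662.50
Associate: 119.0 × $270 = $32,130.00
Law clerk: 80.5 × $175 = $14,087.50
Subtotal: $125,096.00
Write-off: 33.4 × $575 = $19,205.00
Total: $125,096.00 − $19,205.00 = $105,891.00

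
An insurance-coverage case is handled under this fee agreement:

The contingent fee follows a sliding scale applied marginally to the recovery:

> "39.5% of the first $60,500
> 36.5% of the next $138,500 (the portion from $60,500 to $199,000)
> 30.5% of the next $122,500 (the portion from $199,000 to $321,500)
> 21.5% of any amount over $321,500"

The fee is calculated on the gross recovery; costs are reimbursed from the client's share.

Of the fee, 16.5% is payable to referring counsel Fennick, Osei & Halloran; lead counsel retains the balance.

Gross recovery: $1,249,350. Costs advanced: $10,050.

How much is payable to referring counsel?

$51,364.54

Fee base is the gross recovery, $1,249,350; costs are reimbursed separately.
First $60,500 at 39.5% = $23,897.50
Next $138,500 at 36.5% = $50,552.50
Next $122,500 at 30.5% = $37,362.50
Remaining $927,850 at 21.5% = $199,487.75
Fee: $23,897.50 + $50,552.50 + $37,362.50 + $199,487.75 = $311,300.25
Referral share: 16.5% of $311,300.25 = $51,364.54; lead counsel retains $311,300.25 − $51,364.54 = $259,935.71.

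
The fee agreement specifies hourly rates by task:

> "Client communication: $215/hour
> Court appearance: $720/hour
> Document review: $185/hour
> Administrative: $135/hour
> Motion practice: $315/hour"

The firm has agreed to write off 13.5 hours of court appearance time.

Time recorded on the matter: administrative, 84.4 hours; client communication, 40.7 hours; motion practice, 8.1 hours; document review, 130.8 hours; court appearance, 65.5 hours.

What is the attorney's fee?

$84,334.00

Client communication: 40.7 × $215 = $8,750.50
Court appearance: 65.5 × $720 = $47,160.00
Document review: 130.8 × $185 = $24,198.00
Administrative: 84.4 × $135 = $11,394.00
Motion practice: 8.1 × $315 = $2,551.50
Subtotal: $94,054.00
Write-off: 13.5 × $720 = $9,720.00
Total: $94,054.00 − $9,720.00 = $84,334.00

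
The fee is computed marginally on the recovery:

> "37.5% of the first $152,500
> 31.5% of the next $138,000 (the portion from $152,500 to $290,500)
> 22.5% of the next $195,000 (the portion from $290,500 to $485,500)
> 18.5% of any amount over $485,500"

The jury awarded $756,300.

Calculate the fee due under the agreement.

$194,630.50

First $152,500 at 37.5% = $57,187.50
Next $138,000 at 31.5% = $43,470.00
Next $195,000 at 22.5% = $43,875.00
Remaining $270,800 at 18.5% = $50,098.00
Fee: $57,187.50 + $43,470.00 + $43,875.00 + $50,098.00 = $194,630.50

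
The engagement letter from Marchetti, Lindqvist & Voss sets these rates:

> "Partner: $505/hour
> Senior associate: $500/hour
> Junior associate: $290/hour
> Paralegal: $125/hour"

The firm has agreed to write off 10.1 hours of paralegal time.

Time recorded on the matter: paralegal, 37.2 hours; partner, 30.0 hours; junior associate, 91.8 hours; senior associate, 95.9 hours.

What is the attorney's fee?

$93,109.50

Partner: 30.0 × $505 = $15,150.00
Senior associate: 95.9 × $500 = $47,950.00
Junior associate: 91.8 × $290 = $26,622.00
Paralegal: 37.2 × $125 = $4,650.00
Subtotal: $94,372.00
Write-off: 10.1 × $125 = $1,262.50
Total: $94,372.00 − $1,262.50 = $93,109.50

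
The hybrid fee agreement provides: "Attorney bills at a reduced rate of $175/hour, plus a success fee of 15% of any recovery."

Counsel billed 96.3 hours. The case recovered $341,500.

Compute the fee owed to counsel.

$68,077.50

Hourly: 96.3 × $175 = $16,852.50
Success fee: 15% of $341,500 = $51,225.00
Total: $16,852.50 + $51,225.00 = $68,077.50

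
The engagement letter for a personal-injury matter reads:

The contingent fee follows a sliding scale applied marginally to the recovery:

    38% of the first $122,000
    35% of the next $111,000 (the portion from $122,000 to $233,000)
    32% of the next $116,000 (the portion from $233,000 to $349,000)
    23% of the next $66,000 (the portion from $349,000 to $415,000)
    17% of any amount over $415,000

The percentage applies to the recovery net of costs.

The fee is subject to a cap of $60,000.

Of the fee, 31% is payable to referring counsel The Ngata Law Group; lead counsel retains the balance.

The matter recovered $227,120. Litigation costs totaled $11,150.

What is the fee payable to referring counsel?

Fee base (net of costs): $227,120 − $11,150 = $215,970
First $122,000 at 38% = $46,360.00
Remaining $93,970 at 35% = $32,889.50
Fee: $46,360.00 + $32,889.50 = $79,249.50
$79,249.50 exceeds the $60,000 cap, so the fee is capped at $60,000.00.
Referral share: 31% of $60,000.00 = $18,600.00; lead counsel retains $60,000.00 − $18,600.00 = $41,400.00.

$18,600.00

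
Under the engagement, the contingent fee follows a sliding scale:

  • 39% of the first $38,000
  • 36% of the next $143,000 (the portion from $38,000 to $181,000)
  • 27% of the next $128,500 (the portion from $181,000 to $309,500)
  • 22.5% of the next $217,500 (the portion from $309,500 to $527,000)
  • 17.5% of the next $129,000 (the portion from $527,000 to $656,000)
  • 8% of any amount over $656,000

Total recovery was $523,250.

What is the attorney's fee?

First $38,000 at 39% = $14,820.00
Next $143,000 at 36% = $51,480.00
Next $128,500 at 27% = $34,695.00
Remaining $213,750 at 22.5% = $48,093.75
Fee: $14,820.00 + $51,480.00 + $34,695.00 + $48,093.75 = $149,088.75

$149,088.75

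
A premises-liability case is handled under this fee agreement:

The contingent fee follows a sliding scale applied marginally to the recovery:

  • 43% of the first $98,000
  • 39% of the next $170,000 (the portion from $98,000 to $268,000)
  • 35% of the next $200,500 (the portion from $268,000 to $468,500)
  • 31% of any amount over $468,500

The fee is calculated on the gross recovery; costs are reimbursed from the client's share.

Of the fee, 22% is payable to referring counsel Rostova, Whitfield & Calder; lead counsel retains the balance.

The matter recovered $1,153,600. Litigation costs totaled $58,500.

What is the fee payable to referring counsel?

Fee base is the gross recovery, $1,153,600; costs are reimbursed separately.
First $98,000 at 43% = $42,140.00
Next $170,000 at 39% = $66,300.00
Next $200,500 at 35% = $70,175.00
Remaining $685,100 at 31% = $212,381.00
Fee: $42,140.00 + $66,300.00 + $70,175.00 + $212,381.00 = $390,996.00
Referral share: 22% of $390,996.00 = $86,019.12; lead counsel retains $390,996.00 − $86,019.12 = $304,976.88.

$86,019.12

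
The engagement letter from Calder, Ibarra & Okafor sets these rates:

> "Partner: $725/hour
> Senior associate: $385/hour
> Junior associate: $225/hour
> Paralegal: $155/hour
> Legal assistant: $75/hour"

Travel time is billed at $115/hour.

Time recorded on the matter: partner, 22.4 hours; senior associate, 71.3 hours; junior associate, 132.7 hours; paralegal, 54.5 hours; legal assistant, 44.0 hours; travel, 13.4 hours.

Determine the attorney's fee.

Partner: 22.4 × $725 = $16,240.00
Senior associate: 71.3 × $385 = $27,450.50
Junior associate: 132.7 × $225 = $29,857.50
Paralegal: 54.5 × $155 = $8,447.50
Legal assistant: 44.0 × $75 = $3,300.00
Subtotal: $16,240.00 + $27,450.50 + $29,857.50 + $8,447.50 + $3,300.00 = $85,295.50
Travel: 13.4 × $115 = $1,541.00
Total: $85,295.50 + $1,541.00 = $86,836.50

$86,836.50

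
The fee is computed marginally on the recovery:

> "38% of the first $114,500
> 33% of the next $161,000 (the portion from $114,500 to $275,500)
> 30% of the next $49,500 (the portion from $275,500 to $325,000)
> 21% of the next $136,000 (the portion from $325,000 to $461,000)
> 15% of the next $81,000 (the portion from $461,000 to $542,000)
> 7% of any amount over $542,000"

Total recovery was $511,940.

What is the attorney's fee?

$147,691.00

First $114,500 at 38% = $43,510.00
Next $161,000 at 33% = $53,130.00
Next $49,500 at 30% = $14,850.00
Next $136,000 at 21% = $28,560.00
Remaining $50,940 at 15% = $7,641.00
Fee: $43,510.00 + $53,130.00 + $14,850.00 + $28,560.00 + $7,641.00 = $147,691.00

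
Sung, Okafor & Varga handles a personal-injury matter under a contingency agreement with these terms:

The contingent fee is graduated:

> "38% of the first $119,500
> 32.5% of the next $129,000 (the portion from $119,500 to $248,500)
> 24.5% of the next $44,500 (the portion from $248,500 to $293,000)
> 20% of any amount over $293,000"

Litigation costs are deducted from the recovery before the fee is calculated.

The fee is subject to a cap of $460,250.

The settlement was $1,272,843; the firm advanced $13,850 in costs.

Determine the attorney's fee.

Fee base (net of costs): $1,272,843 − $13,850 = $1,258,993
First $119,500 at 38% = $45,410.00
Next $129,000 at 32.5% = $41,925.00
Next $44,500 at 24.5% = $10,902.50
Remaining $965,993 at 20% = $193,198.60
Fee: $45,410.00 + $41,925.00 + $10,902.50 + $193,198.60 = $291,436.10
$291,436.10 is under the $460,250 cap.

$291,436.10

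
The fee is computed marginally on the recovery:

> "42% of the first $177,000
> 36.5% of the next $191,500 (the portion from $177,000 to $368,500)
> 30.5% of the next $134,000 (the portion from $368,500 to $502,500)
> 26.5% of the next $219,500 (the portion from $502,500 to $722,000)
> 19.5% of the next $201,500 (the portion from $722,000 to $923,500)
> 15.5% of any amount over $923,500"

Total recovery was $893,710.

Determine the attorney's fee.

First $177,000 at 42% = $74,340.00
Next $191,500 at 36.5% = $69,897.50
Next $134,000 at 30.5% = $40,870.00
Next $219,500 at 26.5% = $58,167.50
Remaining $171,710 at 19.5% = $33,483.45
Fee: $74,340.00 + $69,897.50 + $40,870.00 + $58,167.50 + $33,483.45 = $276,758.45

$276,758.45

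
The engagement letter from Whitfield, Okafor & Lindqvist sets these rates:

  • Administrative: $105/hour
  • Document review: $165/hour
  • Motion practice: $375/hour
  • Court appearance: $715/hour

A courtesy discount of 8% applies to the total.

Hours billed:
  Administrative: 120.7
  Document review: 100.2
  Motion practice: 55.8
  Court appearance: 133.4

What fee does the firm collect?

Administrative: 120.7 × $105 = $12,673.50
Document review: 100.2 × $165 = $16,533.00
Motion practice: 55.8 × $375 = $20,925.00
Court appearance: 133.4 × $715 = $95,381.00
Subtotal: $145,512.50
Less 8% discount: −$11,641.00
Total: $145,512.50 − $11,641.00 = $133,871.50

$133,871.50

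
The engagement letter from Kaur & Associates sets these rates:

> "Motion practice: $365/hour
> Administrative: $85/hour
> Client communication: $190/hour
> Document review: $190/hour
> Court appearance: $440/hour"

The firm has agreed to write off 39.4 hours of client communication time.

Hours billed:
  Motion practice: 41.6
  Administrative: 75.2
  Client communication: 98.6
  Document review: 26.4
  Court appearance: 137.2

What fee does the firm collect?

Motion practice: 41.6 × $365 = $15,184.00
Administrative: 75.2 × $85 = $6,392.00
Client communication: 98.6 × $190 = $18,734.00
Document review: 26.4 × $190 = $5,016.00
Court appearance: 137.2 × $440 = $60,368.00
Subtotal: $105,694.00
Write-off: 39.4 × $190 = $7,486.00
Total: $105,694.00 − $7,486.00 = $98,208.00

$98,208.00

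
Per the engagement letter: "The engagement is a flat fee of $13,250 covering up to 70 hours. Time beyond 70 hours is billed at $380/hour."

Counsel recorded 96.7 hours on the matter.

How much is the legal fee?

Flat fee: $13,250.00
Excess hours: 96.7 − 70 = 26.7
Overrun: 26.7 × $380 = $10,146.00
Total: $13,250.00 + $10,146.00 = $23,396.00

$23,396.00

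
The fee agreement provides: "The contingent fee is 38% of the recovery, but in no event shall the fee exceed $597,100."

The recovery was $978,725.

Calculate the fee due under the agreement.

$371,915.50

38% of $978,725 = $371,915.50
That is under the $597,100 cap.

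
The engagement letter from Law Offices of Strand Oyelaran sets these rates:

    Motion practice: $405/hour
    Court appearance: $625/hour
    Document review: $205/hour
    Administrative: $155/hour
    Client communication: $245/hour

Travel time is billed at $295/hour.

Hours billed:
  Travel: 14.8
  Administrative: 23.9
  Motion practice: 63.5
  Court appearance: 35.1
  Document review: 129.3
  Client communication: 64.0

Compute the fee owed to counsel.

$97,912.00

Motion practice: 63.5 × $405 = $25,717.50
Court appearance: 35.1 × $625 = $21,937.50
Document review: 129.3 × $205 = $26,506.50
Administrative: 23.9 × $155 = $3,704.50
Client communication: 64.0 × $245 = $15,680.00
Subtotal: $25,717.50 + $21,937.50 + $26,506.50 + $3,704.50 + $15,680.00 = $93,546.00
Travel: 14.8 × $295 = $4,366.00
Total: $93,546.00 + $4,366.00 = $97,912.00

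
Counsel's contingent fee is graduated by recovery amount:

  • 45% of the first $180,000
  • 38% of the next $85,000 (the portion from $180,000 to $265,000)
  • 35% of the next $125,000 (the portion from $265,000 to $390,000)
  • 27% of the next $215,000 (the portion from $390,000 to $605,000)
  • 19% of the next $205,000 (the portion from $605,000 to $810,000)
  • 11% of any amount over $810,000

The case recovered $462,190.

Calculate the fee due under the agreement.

$176,541.30

First $180,000 at 45% = $81,000.00
Next $85,000 at 38% = $32,300.00
Next $125,000 at 35% = $43,750.00
Remaining $72,190 at 27% = $19,491.30
Fee: $81,000.00 + $32,300.00 + $43,750.00 + $19,491.30 = $176,541.30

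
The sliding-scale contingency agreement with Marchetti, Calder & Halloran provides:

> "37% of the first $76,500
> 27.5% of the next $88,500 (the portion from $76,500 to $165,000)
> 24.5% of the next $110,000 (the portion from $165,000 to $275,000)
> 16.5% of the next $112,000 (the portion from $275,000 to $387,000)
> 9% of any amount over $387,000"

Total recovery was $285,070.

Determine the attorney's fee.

$81,254.05

First $76,500 at 37% = $28,305.00
Next $88,500 at 27.5% = $24,337.50
Next $110,000 at 24.5% = $26,950.00
Remaining $10,070 at 16.5% = $1,661.55
Fee: $28,305.00 + $24,337.50 + $26,950.00 + $1,661.55 = $81,254.05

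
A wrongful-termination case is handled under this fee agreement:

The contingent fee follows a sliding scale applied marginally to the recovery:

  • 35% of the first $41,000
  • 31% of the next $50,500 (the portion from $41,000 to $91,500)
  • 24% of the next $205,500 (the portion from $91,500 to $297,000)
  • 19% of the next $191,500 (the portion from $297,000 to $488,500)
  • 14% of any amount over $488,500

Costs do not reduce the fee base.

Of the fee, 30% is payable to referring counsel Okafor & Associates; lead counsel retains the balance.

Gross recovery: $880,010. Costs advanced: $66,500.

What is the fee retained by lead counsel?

$119,364.98

Fee base is the gross recovery, $880,010; costs are reimbursed separately.
First $41,000 at 35% = $14,350.00
Next $50,500 at 31% = $15,655.00
Next $205,500 at 24% = $49,320.00
Next $191,500 at 19% = $36,385.00
Remaining $391,510 at 14% = $54,811.40
Fee: $14,350.00 + $15,655.00 + $49,320.00 + $36,385.00 + $54,811.40 = $170,521.40
Referral share: 30% of $170,521.40 = $51,156.42; lead counsel retains $170,521.40 − $51,156.42 = $119,364.98.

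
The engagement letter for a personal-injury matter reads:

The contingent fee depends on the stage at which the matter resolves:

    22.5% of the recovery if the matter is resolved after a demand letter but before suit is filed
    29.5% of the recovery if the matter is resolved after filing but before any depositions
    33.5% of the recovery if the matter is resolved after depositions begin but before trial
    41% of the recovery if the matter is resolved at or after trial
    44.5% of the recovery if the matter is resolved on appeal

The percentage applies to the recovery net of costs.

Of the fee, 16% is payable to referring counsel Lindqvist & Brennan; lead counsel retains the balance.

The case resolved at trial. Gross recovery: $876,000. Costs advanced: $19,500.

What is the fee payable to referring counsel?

$56,186.40

Fee base (net of costs): $876,000 − $19,500 = $856,500
The matter resolved at trial, so the 41% rate applies.
$856,500 × 41% = $351,165.00
Referral share: 16% of $351,165.00 = $56,186.40; lead counsel retains $351,165.00 − $56,186.40 = $294,978.60.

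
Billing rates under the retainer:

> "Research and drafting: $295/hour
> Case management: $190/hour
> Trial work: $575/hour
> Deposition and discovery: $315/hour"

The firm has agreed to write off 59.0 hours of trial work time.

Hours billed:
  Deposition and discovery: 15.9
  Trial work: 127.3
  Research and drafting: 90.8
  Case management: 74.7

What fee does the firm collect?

$85,260.00

Research and drafting: 90.8 × $295 = $26,786.00
Case management: 74.7 × $190 = $14,193.00
Trial work: 127.3 × $575 = $73,197.50
Deposition and discovery: 15.9 × $315 = $5,008.50
Subtotal: $119,185.00
Write-off: 59.0 × $575 = $33,925.00
Total: $119,185.00 − $33,925.00 = $85,260.00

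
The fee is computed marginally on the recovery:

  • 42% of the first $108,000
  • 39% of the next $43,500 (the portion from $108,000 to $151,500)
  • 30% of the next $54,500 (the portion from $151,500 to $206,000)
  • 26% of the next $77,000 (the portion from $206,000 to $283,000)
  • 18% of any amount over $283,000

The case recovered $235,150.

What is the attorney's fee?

First $108,000 at 42% = $45,360.00
Next $43,500 at 39% = $16,965.00
Next $54,500 at 30% = $16,350.00
Remaining $29,150 at 26% = $7,579.00
Fee: $45,360.00 + $16,965.00 + $16,350.00 + $7,579.00 = $86,254.00

$86,254.00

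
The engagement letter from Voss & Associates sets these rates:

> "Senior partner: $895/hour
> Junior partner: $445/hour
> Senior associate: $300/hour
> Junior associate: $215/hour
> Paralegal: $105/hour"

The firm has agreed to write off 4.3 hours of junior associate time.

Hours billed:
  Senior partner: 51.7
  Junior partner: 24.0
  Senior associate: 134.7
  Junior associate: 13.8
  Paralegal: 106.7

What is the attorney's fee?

$110,607.50

Senior partner: 51.7 × $895 = $46,271.50
Junior partner: 24.0 × $445 = $10,680.00
Senior associate: 134.7 × $300 = $40,410.00
Junior associate: 13.8 × $215 = $2,967.00
Paralegal: 106.7 × $105 = $11,203.50
Subtotal: $111,532.00
Write-off: 4.3 × $215 = $924.50
Total: $111,532.00 − $924.50 = $110,607.50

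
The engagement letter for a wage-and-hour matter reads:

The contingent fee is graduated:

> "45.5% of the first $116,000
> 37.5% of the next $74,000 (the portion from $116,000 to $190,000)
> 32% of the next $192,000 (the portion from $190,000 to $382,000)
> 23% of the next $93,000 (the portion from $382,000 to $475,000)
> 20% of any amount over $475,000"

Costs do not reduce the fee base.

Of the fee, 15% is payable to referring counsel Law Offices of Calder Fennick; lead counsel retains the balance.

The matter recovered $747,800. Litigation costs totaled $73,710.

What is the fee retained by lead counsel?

$185,232.00

Fee base is the gross recovery, $747,800; costs are reimbursed separately.
First $116,000 at 45.5% = $52,780.00
Next $74,000 at 37.5% = $27,750.00
Next $192,000 at 32% = $61,440.00
Next $93,000 at 23% = $21,390.00
Remaining $272,800 at 20% = $54,560.00
Fee: $52,780.00 + $27,750.00 + $61,440.00 + $21,390.00 + $54,560.00 = $217,920.00
Referral share: 15% of $217,920.00 = $32,688.00; lead counsel retains $217,920.00 − $32,688.00 = $185,232.00.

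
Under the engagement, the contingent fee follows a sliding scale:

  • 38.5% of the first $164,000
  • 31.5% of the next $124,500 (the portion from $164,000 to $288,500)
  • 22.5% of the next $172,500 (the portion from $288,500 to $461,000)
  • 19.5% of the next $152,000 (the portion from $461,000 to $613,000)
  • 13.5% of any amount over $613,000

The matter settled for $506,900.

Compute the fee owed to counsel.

$150,120.50

First $164,000 at 38.5% = $63,140.00
Next $124,500 at 31.5% = $39,217.50
Next $172,500 at 22.5% = $38,812.50
Remaining $45,900 at 19.5% = $8,950.50
Fee: $63,140.00 + $39,217.50 + $38,812.50 + $8,950.50 = $150,120.50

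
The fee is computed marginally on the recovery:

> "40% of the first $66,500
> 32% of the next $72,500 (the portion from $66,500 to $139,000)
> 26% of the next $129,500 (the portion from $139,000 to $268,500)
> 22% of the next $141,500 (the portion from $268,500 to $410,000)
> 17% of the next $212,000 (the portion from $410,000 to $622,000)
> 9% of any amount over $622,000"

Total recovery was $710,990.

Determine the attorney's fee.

$158,649.10

First $66,500 at 40% = $26,600.00
Next $72,500 at 32% = $23,200.00
Next $129,500 at 26% = $33,670.00
Next $141,500 at 22% = $31,130.00
Next $212,000 at 17% = $36,040.00
Remaining $88,990 at 9% = $8,009.10
Fee: $26,600.00 + $23,200.00 + $33,670.00 + $31,130.00 + $36,040.00 + $8,009.10 = $158,649.10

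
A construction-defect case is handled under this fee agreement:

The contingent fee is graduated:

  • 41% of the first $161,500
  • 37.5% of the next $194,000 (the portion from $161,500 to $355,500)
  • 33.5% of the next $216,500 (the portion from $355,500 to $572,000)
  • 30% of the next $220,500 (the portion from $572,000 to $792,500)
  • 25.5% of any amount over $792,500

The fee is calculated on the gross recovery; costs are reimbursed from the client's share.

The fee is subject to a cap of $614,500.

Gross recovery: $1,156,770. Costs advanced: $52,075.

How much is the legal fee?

$370,531.35

Fee base is the gross recovery, $1,156,770; costs are reimbursed separately.
First $161,500 at 41% = $66,215.00
Next $194,000 at 37.5% = $72,750.00
Next $216,500 at 33.5% = $72,527.50
Next $220,500 at 30% = $66,150.00
Remaining $364,270 at 25.5% = $92,888.85
Fee: $66,215.00 + $72,750.00 + $72,527.50 + $66,150.00 + $92,888.85 = $370,531.35
$370,531.35 is under the $614,500 cap.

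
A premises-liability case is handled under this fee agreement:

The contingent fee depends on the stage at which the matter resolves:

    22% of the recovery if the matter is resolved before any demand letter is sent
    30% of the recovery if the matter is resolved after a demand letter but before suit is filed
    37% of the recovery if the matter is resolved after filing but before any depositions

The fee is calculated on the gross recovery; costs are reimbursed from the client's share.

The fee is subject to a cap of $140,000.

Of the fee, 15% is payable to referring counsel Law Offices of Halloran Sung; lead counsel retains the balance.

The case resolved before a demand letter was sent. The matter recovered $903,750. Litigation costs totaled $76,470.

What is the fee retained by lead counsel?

$119,000.00

Fee base is the gross recovery, $903,750; costs are reimbursed separately.
The matter resolved before a demand letter was sent, so the 22% rate applies.
$903,750 × 22% = $198,825.00
$198,825.00 exceeds the $140,000 cap, so the fee is capped at $140,000.00.
Referral share: 15% of $140,000.00 = $21,000.00; lead counsel retains $140,000.00 − $21,000.00 = $119,000.00.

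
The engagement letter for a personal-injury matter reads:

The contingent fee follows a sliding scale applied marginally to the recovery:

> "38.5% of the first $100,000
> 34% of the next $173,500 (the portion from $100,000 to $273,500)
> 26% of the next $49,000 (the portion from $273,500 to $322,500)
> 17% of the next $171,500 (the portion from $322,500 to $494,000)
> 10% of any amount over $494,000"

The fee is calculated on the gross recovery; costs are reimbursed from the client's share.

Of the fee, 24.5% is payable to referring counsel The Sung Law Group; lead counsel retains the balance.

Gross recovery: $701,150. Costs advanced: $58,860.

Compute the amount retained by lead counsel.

$120,875.50

Fee base is the gross recovery, $701,150; costs are reimbursed separately.
First $100,000 at 38.5% = $38,500.00
Next $173,500 at 34% = $58,990.00
Next $49,000 at 26% = $12,740.00
Next $171,500 at 17% = $29,155.00
Remaining $207,150 at 10% = $20,715.00
Fee: $38,500.00 + $58,990.00 + $12,740.00 + $29,155.00 + $20,715.00 = $160,100.00
Referral share: 24.5% of $160,100.00 = $39,224.50; lead counsel retains $160,100.00 − $39,224.50 = $120,875.50.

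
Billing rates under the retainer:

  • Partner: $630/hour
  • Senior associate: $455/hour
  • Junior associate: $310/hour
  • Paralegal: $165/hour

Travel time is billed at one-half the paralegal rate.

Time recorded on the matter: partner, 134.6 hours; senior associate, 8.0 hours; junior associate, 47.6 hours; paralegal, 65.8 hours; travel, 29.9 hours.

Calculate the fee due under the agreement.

$116,517.75

Partner: 134.6 × $630 = $84,798.00
Senior associate: 8.0 × $455 = $3,640.00
Junior associate: 47.6 × $310 = $14,756.00
Paralegal: 65.8 × $165 = $10,857.00
Subtotal: $84,798.00 + $3,640.00 + $14,756.00 + $10,857.00 = $114,051.00
Travel: 29.9 × ($165 ÷ 2) = 29.9 × $82.50 = $2,466.75
Total: $114,051.00 + $2,466.75 = $116,517.75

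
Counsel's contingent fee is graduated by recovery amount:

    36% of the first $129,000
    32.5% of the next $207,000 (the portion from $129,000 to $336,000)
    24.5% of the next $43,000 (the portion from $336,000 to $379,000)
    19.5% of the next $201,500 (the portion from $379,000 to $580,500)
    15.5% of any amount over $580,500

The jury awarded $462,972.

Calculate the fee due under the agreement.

$140,624.54

First $129,000 at 36% = $46,440.00
Next $207,000 at 32.5% = $67,275.00
Next $43,000 at 24.5% = $10,535.00
Remaining $83,972 at 19.5% = $16,374.54
Fee: $46,440.00 + $67,275.00 + $10,535.00 + $16,374.54 = $140,624.54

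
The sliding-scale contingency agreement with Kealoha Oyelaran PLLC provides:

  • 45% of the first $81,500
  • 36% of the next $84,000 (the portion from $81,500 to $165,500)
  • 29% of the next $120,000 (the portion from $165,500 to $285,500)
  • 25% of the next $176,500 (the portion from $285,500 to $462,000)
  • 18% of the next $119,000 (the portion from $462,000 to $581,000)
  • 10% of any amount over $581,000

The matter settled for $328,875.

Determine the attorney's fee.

First $81,500 at 45% = $36,675.00
Next $84,000 at 36% = $30,240.00
Next $120,000 at 29% = $34,800.00
Remaining $43,375 at 25% = $10,843.75
Fee: $36,675.00 + $30,240.00 + $34,800.00 + $10,843.75 = $112,558.75

$112,558.75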